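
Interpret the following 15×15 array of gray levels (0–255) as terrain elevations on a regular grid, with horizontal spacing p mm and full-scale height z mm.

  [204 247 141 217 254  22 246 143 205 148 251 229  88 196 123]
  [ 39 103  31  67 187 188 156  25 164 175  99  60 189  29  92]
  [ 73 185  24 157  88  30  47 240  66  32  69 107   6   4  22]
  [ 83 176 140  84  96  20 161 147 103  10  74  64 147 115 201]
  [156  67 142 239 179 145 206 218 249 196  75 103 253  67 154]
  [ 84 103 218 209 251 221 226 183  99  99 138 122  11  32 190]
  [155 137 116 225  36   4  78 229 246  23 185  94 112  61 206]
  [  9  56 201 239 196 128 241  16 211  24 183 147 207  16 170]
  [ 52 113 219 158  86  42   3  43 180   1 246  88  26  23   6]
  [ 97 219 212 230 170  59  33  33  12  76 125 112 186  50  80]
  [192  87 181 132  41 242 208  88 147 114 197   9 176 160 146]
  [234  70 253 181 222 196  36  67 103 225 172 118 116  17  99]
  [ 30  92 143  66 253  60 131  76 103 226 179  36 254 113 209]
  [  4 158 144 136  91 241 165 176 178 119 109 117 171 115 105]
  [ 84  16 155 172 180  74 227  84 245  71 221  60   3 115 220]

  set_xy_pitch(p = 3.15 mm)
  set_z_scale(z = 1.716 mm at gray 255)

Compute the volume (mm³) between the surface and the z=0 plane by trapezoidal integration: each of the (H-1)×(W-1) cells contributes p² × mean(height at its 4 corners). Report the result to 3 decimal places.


1661.886

height_mm = gray/255 × 1.716; cell vol = 3.15² × mean(4 corners)
unit = 3.15² × 1.716 / (4×255) = 0.0166931 mm³ per gray-sum
row 0: Σ corner-gray over 14 cells = 8178  → 136.5166
row 1: Σ corner-gray over 14 cells = 5282  → 88.1732
row 2: Σ corner-gray over 14 cells = 5163  → 86.1867
row 3: Σ corner-gray over 14 cells = 7546  → 125.9665
row 4: Σ corner-gray over 14 cells = 8686  → 144.9967
row 5: Σ corner-gray over 14 cells = 7551  → 126.0500
row 6: Σ corner-gray over 14 cells = 7362  → 122.8949
row 7: Σ corner-gray over 14 cells = 6423  → 107.2201
row 8: Σ corner-gray over 14 cells = 5725  → 95.5683
row 9: Σ corner-gray over 14 cells = 7113  → 118.7384
row 10: Σ corner-gray over 14 cells = 7787  → 129.9895
row 11: Σ corner-gray over 14 cells = 7588  → 126.6676
row 12: Σ corner-gray over 14 cells = 7652  → 127.7360
row 13: Σ corner-gray over 14 cells = 7499  → 125.1819
Σ rows: total corner-gray = 99555  → 1661.8863 mm³


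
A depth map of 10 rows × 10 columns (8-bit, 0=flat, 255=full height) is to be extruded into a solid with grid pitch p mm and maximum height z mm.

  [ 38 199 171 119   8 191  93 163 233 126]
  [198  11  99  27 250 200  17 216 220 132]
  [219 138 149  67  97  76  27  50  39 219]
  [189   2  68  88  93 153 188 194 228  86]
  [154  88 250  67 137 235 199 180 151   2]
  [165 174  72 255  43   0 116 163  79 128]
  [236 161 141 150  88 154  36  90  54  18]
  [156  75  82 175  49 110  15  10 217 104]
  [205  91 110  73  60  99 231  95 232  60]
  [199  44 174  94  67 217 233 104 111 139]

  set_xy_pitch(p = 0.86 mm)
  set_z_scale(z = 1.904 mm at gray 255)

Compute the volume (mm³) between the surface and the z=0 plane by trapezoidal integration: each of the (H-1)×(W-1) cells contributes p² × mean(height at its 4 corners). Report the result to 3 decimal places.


height_mm = gray/255 × 1.904; cell vol = 0.86² × mean(4 corners)
unit = 0.86² × 1.904 / (4×255) = 0.00138059 mm³ per gray-sum
row 0: Σ corner-gray over 9 cells = 4928  → 6.8035
row 1: Σ corner-gray over 9 cells = 4134  → 5.7073
row 2: Σ corner-gray over 9 cells = 4027  → 5.5596
row 3: Σ corner-gray over 9 cells = 5073  → 7.0037
row 4: Σ corner-gray over 9 cells = 4867  → 6.7193
row 5: Σ corner-gray over 9 cells = 4099  → 5.6590
row 6: Σ corner-gray over 9 cells = 3728  → 5.1468
row 7: Σ corner-gray over 9 cells = 3973  → 5.4851
row 8: Σ corner-gray over 9 cells = 4673  → 6.4515
Σ rows: total corner-gray = 39502  → 54.5359 mm³

54.536


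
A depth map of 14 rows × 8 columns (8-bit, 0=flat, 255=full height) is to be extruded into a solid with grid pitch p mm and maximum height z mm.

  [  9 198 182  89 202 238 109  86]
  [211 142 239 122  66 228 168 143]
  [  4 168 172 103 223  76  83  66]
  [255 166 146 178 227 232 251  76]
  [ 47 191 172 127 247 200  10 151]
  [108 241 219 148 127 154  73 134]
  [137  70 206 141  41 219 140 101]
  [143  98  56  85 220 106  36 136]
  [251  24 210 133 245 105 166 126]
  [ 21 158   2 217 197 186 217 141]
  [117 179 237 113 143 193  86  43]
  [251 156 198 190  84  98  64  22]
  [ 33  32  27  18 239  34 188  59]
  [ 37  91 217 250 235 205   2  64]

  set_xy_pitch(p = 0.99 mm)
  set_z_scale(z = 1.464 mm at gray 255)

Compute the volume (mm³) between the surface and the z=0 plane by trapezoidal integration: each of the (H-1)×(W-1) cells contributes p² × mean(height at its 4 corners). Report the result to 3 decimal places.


72.599

height_mm = gray/255 × 1.464; cell vol = 0.99² × mean(4 corners)
unit = 0.99² × 1.464 / (4×255) = 0.00140673 mm³ per gray-sum
row 0: Σ corner-gray over 7 cells = 4415  → 6.2107
row 1: Σ corner-gray over 7 cells = 4004  → 5.6326
row 2: Σ corner-gray over 7 cells = 4451  → 6.2614
row 3: Σ corner-gray over 7 cells = 4823  → 6.7847
row 4: Σ corner-gray over 7 cells = 4258  → 5.9899
row 5: Σ corner-gray over 7 cells = 4038  → 5.6804
row 6: Σ corner-gray over 7 cells = 3353  → 4.7168
row 7: Σ corner-gray over 7 cells = 3624  → 5.0980
row 8: Σ corner-gray over 7 cells = 4259  → 5.9913
row 9: Σ corner-gray over 7 cells = 4178  → 5.8773
row 10: Σ corner-gray over 7 cells = 3915  → 5.5074
row 11: Σ corner-gray over 7 cells = 3021  → 4.2497
row 12: Σ corner-gray over 7 cells = 3269  → 4.5986
Σ rows: total corner-gray = 51608  → 72.5986 mm³


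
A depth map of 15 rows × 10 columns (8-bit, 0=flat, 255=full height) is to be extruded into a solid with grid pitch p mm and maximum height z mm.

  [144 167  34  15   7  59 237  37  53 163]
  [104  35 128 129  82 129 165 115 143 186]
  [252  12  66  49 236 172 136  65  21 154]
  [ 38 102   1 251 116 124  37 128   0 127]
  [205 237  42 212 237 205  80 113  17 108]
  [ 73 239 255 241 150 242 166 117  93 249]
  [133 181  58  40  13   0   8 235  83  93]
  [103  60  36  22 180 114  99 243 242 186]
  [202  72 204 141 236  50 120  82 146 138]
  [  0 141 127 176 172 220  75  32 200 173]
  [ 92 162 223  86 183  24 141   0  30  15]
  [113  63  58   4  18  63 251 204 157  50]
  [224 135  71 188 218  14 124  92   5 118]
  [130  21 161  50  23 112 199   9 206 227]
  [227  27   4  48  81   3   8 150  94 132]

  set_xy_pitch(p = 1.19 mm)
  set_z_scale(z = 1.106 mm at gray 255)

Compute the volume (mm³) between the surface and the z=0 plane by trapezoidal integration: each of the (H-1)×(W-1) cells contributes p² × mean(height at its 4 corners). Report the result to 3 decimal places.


height_mm = gray/255 × 1.106; cell vol = 1.19² × mean(4 corners)
unit = 1.19² × 1.106 / (4×255) = 0.0015355 mm³ per gray-sum
row 0: Σ corner-gray over 9 cells = 3667  → 5.6307
row 1: Σ corner-gray over 9 cells = 4062  → 6.2372
row 2: Σ corner-gray over 9 cells = 3603  → 5.5324
row 3: Σ corner-gray over 9 cells = 4282  → 6.5750
row 4: Σ corner-gray over 9 cells = 5927  → 9.1009
row 5: Σ corner-gray over 9 cells = 4790  → 7.3550
row 6: Σ corner-gray over 9 cells = 3743  → 5.7474
row 7: Σ corner-gray over 9 cells = 4723  → 7.2522
row 8: Σ corner-gray over 9 cells = 4901  → 7.5255
row 9: Σ corner-gray over 9 cells = 4264  → 6.5474
row 10: Σ corner-gray over 9 cells = 3604  → 5.5339
row 11: Σ corner-gray over 9 cells = 3835  → 5.8886
row 12: Σ corner-gray over 9 cells = 3955  → 6.0729
row 13: Σ corner-gray over 9 cells = 3108  → 4.7723
Σ rows: total corner-gray = 58464  → 89.7713 mm³

89.771


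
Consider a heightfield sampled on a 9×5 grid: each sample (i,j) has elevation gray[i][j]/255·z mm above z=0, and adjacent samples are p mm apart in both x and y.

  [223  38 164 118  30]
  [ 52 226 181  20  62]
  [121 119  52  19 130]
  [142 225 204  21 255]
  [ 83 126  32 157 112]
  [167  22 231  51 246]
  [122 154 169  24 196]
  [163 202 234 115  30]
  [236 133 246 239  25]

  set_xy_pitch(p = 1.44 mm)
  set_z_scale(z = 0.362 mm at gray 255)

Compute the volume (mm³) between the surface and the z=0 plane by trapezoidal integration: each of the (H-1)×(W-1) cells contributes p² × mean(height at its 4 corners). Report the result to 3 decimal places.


height_mm = gray/255 × 0.362; cell vol = 1.44² × mean(4 corners)
unit = 1.44² × 0.362 / (4×255) = 0.000735925 mm³ per gray-sum
row 0: Σ corner-gray over 4 cells = 1861  → 1.3696
row 1: Σ corner-gray over 4 cells = 1599  → 1.1767
row 2: Σ corner-gray over 4 cells = 1928  → 1.4189
row 3: Σ corner-gray over 4 cells = 2122  → 1.5616
row 4: Σ corner-gray over 4 cells = 1846  → 1.3585
row 5: Σ corner-gray over 4 cells = 2033  → 1.4961
row 6: Σ corner-gray over 4 cells = 2307  → 1.6978
row 7: Σ corner-gray over 4 cells = 2792  → 2.0547
Σ rows: total corner-gray = 16488  → 12.1339 mm³

12.134


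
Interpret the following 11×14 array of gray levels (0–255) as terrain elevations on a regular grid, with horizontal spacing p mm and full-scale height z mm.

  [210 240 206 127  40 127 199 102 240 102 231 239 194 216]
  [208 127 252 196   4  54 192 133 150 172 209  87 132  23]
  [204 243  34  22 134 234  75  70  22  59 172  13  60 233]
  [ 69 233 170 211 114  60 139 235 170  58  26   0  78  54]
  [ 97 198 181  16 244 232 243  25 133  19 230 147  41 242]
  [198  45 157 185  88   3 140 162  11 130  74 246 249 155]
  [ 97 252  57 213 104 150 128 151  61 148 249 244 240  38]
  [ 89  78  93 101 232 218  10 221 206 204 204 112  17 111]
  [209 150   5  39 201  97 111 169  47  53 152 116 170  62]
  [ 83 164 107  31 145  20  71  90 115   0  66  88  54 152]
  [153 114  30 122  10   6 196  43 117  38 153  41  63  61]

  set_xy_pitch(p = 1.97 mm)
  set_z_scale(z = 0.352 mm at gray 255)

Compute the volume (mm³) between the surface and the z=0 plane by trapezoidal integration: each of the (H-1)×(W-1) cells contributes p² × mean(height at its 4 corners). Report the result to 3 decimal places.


87.349

height_mm = gray/255 × 0.352; cell vol = 1.97² × mean(4 corners)
unit = 1.97² × 0.352 / (4×255) = 0.00133929 mm³ per gray-sum
row 0: Σ corner-gray over 13 cells = 8167  → 10.9380
row 1: Σ corner-gray over 13 cells = 6360  → 8.5179
row 2: Σ corner-gray over 13 cells = 5824  → 7.8000
row 3: Σ corner-gray over 13 cells = 6868  → 9.1983
row 4: Σ corner-gray over 13 cells = 7090  → 9.4956
row 5: Σ corner-gray over 13 cells = 7462  → 9.9938
row 6: Σ corner-gray over 13 cells = 7721  → 10.3407
row 7: Σ corner-gray over 13 cells = 6483  → 8.6826
row 8: Σ corner-gray over 13 cells = 5028  → 6.7340
row 9: Σ corner-gray over 13 cells = 4217  → 5.6478
Σ rows: total corner-gray = 65220  → 87.3486 mm³


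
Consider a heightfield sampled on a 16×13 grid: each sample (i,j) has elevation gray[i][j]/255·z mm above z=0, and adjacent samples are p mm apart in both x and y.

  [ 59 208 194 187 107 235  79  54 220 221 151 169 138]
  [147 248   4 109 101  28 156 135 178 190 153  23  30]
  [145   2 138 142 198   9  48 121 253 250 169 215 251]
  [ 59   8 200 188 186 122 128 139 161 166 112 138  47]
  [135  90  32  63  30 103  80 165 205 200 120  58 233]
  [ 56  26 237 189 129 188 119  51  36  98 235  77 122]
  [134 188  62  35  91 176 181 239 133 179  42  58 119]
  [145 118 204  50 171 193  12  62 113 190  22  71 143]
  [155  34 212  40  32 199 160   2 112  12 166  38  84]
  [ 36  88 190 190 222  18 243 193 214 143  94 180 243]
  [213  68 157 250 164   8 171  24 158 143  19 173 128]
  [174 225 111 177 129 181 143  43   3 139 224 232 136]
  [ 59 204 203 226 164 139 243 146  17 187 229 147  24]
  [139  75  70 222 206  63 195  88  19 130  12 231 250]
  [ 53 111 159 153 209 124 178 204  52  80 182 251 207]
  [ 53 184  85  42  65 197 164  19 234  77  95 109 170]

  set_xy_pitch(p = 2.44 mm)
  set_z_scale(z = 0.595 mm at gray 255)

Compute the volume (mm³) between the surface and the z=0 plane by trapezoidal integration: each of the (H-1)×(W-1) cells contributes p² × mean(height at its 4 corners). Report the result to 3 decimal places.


328.796

height_mm = gray/255 × 0.595; cell vol = 2.44² × mean(4 corners)
unit = 2.44² × 0.595 / (4×255) = 0.00347293 mm³ per gray-sum
row 0: Σ corner-gray over 12 cells = 6674  → 23.1784
row 1: Σ corner-gray over 12 cells = 6313  → 21.9246
row 2: Σ corner-gray over 12 cells = 6688  → 23.2270
row 3: Σ corner-gray over 12 cells = 5862  → 20.3583
row 4: Σ corner-gray over 12 cells = 5608  → 19.4762
row 5: Σ corner-gray over 12 cells = 5969  → 20.7299
row 6: Σ corner-gray over 12 cells = 5721  → 19.8687
row 7: Σ corner-gray over 12 cells = 4953  → 17.2014
row 8: Σ corner-gray over 12 cells = 6082  → 21.1224
row 9: Σ corner-gray over 12 cells = 6840  → 23.7549
row 10: Σ corner-gray over 12 cells = 6535  → 22.6956
row 11: Σ corner-gray over 12 cells = 7417  → 25.7587
row 12: Σ corner-gray over 12 cells = 6904  → 23.9771
row 13: Σ corner-gray over 12 cells = 6677  → 23.1888
row 14: Σ corner-gray over 12 cells = 6431  → 22.3344
Σ rows: total corner-gray = 94674  → 328.7965 mm³


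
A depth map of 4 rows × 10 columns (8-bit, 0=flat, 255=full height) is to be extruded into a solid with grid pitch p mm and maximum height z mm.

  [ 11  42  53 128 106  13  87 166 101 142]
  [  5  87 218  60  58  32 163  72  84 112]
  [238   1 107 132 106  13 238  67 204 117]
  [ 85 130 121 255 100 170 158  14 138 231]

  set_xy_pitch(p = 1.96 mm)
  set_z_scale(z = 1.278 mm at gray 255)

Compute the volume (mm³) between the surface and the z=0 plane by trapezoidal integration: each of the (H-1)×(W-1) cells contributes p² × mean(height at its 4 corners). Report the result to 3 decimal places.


55.570

height_mm = gray/255 × 1.278; cell vol = 1.96² × mean(4 corners)
unit = 1.96² × 1.278 / (4×255) = 0.0048133 mm³ per gray-sum
row 0: Σ corner-gray over 9 cells = 3210  → 15.4507
row 1: Σ corner-gray over 9 cells = 3756  → 18.0788
row 2: Σ corner-gray over 9 cells = 4579  → 22.0401
Σ rows: total corner-gray = 11545  → 55.5695 mm³


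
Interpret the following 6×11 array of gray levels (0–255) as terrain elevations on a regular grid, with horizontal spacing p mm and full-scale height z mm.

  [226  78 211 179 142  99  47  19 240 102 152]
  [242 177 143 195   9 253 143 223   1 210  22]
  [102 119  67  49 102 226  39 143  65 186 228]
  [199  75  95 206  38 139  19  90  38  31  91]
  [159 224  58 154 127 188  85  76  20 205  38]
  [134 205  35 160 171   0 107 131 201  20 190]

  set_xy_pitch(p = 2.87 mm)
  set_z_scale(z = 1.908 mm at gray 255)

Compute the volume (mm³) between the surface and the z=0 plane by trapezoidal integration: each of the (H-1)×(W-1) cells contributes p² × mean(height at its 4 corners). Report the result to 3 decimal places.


370.251

height_mm = gray/255 × 1.908; cell vol = 2.87² × mean(4 corners)
unit = 2.87² × 1.908 / (4×255) = 0.0154078 mm³ per gray-sum
row 0: Σ corner-gray over 10 cells = 5584  → 86.0374
row 1: Σ corner-gray over 10 cells = 5294  → 81.5691
row 2: Σ corner-gray over 10 cells = 4074  → 62.7716
row 3: Σ corner-gray over 10 cells = 4223  → 65.0673
row 4: Σ corner-gray over 10 cells = 4855  → 74.8051
Σ rows: total corner-gray = 24030  → 370.2506 mm³


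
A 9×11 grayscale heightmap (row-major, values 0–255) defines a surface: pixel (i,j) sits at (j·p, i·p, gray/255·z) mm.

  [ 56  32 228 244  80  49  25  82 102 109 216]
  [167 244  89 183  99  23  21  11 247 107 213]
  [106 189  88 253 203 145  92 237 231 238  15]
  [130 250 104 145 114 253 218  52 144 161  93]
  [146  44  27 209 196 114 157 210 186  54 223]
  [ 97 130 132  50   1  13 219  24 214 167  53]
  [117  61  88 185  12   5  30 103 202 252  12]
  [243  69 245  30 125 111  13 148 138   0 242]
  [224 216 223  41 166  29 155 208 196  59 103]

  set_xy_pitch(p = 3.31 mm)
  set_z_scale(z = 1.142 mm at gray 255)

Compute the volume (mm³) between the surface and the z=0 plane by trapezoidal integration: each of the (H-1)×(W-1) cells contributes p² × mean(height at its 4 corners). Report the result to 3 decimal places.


505.639

height_mm = gray/255 × 1.142; cell vol = 3.31² × mean(4 corners)
unit = 3.31² × 1.142 / (4×255) = 0.0122665 mm³ per gray-sum
row 0: Σ corner-gray over 10 cells = 4602  → 56.4506
row 1: Σ corner-gray over 10 cells = 5901  → 72.3848
row 2: Σ corner-gray over 10 cells = 6578  → 80.6893
row 3: Σ corner-gray over 10 cells = 5868  → 71.9800
row 4: Σ corner-gray over 10 cells = 4813  → 59.0388
row 5: Σ corner-gray over 10 cells = 4055  → 49.7408
row 6: Σ corner-gray over 10 cells = 4248  → 52.1082
row 7: Σ corner-gray over 10 cells = 5156  → 63.2463
Σ rows: total corner-gray = 41221  → 505.6389 mm³


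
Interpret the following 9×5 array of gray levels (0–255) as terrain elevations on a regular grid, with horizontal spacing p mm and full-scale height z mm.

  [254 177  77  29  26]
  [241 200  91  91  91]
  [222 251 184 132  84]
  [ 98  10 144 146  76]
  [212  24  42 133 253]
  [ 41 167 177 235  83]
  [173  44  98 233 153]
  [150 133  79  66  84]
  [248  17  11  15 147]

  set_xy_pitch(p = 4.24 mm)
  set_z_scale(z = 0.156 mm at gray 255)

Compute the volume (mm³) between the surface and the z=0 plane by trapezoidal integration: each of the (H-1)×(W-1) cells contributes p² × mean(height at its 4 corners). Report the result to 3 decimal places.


height_mm = gray/255 × 0.156; cell vol = 4.24² × mean(4 corners)
unit = 4.24² × 0.156 / (4×255) = 0.00274952 mm³ per gray-sum
row 0: Σ corner-gray over 4 cells = 1942  → 5.3396
row 1: Σ corner-gray over 4 cells = 2536  → 6.9728
row 2: Σ corner-gray over 4 cells = 2214  → 6.0874
row 3: Σ corner-gray over 4 cells = 1637  → 4.5010
row 4: Σ corner-gray over 4 cells = 2145  → 5.8977
row 5: Σ corner-gray over 4 cells = 2358  → 6.4834
row 6: Σ corner-gray over 4 cells = 1866  → 5.1306
row 7: Σ corner-gray over 4 cells = 1271  → 3.4946
Σ rows: total corner-gray = 15969  → 43.9070 mm³

43.907


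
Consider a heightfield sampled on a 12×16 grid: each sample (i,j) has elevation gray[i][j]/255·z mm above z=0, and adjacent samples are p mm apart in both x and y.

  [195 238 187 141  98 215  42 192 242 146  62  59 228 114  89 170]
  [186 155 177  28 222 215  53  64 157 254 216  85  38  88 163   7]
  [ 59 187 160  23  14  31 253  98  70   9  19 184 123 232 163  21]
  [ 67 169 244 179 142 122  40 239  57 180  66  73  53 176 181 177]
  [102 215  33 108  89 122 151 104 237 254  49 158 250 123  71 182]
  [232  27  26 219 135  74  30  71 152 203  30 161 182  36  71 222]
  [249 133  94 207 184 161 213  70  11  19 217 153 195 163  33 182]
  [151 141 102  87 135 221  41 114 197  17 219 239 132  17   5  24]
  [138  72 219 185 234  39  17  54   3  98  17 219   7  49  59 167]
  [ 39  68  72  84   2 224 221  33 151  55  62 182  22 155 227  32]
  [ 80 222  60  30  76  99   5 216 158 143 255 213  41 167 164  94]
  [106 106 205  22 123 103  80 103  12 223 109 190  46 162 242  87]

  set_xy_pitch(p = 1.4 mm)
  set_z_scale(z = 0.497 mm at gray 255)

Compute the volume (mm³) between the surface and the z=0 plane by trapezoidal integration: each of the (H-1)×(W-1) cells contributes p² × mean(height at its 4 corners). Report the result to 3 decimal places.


77.229

height_mm = gray/255 × 0.497; cell vol = 1.4² × mean(4 corners)
unit = 1.4² × 0.497 / (4×255) = 0.00095502 mm³ per gray-sum
row 0: Σ corner-gray over 15 cells = 8494  → 8.1119
row 1: Σ corner-gray over 15 cells = 7235  → 6.9096
row 2: Σ corner-gray over 15 cells = 7298  → 6.9697
row 3: Σ corner-gray over 15 cells = 8298  → 7.9248
row 4: Σ corner-gray over 15 cells = 7500  → 7.1626
row 5: Σ corner-gray over 15 cells = 7425  → 7.0910
row 6: Σ corner-gray over 15 cells = 7646  → 7.3021
row 7: Σ corner-gray over 15 cells = 6358  → 6.0720
row 8: Σ corner-gray over 15 cells = 6036  → 5.7645
row 9: Σ corner-gray over 15 cells = 7059  → 6.7415
row 10: Σ corner-gray over 15 cells = 7517  → 7.1789
Σ rows: total corner-gray = 80866  → 77.2286 mm³


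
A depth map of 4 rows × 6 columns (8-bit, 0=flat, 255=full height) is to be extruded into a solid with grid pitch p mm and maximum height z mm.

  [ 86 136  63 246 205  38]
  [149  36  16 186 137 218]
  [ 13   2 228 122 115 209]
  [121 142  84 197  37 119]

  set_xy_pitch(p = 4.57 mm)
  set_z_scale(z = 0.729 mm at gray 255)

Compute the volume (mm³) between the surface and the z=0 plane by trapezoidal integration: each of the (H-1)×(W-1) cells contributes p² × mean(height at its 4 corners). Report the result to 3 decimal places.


106.426

height_mm = gray/255 × 0.729; cell vol = 4.57² × mean(4 corners)
unit = 4.57² × 0.729 / (4×255) = 0.0149266 mm³ per gray-sum
row 0: Σ corner-gray over 5 cells = 2541  → 37.9284
row 1: Σ corner-gray over 5 cells = 2273  → 33.9281
row 2: Σ corner-gray over 5 cells = 2316  → 34.5699
Σ rows: total corner-gray = 7130  → 106.4264 mm³


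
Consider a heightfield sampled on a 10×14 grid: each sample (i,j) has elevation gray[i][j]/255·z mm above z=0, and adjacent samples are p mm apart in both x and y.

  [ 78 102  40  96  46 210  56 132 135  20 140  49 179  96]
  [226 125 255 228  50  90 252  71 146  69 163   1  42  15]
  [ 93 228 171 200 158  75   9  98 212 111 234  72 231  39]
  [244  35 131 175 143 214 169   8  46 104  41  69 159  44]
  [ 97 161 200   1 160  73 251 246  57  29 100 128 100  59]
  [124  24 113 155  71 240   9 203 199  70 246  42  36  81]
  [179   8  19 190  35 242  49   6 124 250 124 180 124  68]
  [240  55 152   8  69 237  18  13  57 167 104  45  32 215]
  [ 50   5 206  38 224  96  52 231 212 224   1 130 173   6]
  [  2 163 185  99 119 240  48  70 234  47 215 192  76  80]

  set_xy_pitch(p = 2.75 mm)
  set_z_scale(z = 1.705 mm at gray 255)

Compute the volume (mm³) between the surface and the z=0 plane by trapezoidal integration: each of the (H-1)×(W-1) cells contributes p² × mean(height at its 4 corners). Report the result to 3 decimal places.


height_mm = gray/255 × 1.705; cell vol = 2.75² × mean(4 corners)
unit = 2.75² × 1.705 / (4×255) = 0.0126412 mm³ per gray-sum
row 0: Σ corner-gray over 13 cells = 5809  → 73.4330
row 1: Σ corner-gray over 13 cells = 6955  → 87.9198
row 2: Σ corner-gray over 13 cells = 6606  → 83.5080
row 3: Σ corner-gray over 13 cells = 6044  → 76.4036
row 4: Σ corner-gray over 13 cells = 6189  → 78.2366
row 5: Σ corner-gray over 13 cells = 5970  → 75.4682
row 6: Σ corner-gray over 13 cells = 5318  → 67.2261
row 7: Σ corner-gray over 13 cells = 5609  → 70.9047
row 8: Σ corner-gray over 13 cells = 6698  → 84.6710
Σ rows: total corner-gray = 55198  → 697.7710 mm³

697.771


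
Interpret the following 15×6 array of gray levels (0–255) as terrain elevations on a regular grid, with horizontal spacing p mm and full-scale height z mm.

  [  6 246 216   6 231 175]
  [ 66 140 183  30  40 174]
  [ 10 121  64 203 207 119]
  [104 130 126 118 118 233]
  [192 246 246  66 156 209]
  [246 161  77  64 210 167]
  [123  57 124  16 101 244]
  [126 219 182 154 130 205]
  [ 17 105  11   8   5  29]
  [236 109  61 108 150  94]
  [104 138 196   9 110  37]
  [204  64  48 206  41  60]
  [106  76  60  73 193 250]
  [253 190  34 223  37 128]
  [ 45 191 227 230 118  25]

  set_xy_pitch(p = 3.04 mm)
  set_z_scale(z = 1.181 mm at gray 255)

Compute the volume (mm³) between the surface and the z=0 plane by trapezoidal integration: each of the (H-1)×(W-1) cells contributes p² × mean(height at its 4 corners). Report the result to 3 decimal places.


height_mm = gray/255 × 1.181; cell vol = 3.04² × mean(4 corners)
unit = 3.04² × 1.181 / (4×255) = 0.0107003 mm³ per gray-sum
row 0: Σ corner-gray over 5 cells = 2605  → 27.8743
row 1: Σ corner-gray over 5 cells = 2345  → 25.0923
row 2: Σ corner-gray over 5 cells = 2640  → 28.2489
row 3: Σ corner-gray over 5 cells = 3150  → 33.7060
row 4: Σ corner-gray over 5 cells = 3266  → 34.9473
row 5: Σ corner-gray over 5 cells = 2400  → 25.6808
row 6: Σ corner-gray over 5 cells = 2664  → 28.5057
row 7: Σ corner-gray over 5 cells = 2005  → 21.4541
row 8: Σ corner-gray over 5 cells = 1490  → 15.9435
row 9: Σ corner-gray over 5 cells = 2233  → 23.8938
row 10: Σ corner-gray over 5 cells = 2029  → 21.7110
row 11: Σ corner-gray over 5 cells = 2142  → 22.9201
row 12: Σ corner-gray over 5 cells = 2509  → 26.8471
row 13: Σ corner-gray over 5 cells = 2951  → 31.5767
Σ rows: total corner-gray = 34429  → 368.4014 mm³

368.401


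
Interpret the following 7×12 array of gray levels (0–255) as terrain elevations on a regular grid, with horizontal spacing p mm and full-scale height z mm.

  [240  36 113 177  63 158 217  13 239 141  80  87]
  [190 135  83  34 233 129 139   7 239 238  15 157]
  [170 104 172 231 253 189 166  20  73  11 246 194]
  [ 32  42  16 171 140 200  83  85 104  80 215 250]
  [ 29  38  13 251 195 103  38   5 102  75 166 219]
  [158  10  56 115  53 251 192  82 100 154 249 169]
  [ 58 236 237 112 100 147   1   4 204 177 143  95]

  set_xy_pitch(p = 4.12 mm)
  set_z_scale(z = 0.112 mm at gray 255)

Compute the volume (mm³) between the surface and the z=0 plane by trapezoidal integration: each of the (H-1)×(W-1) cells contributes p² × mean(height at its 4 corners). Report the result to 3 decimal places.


61.910

height_mm = gray/255 × 0.112; cell vol = 4.12² × mean(4 corners)
unit = 4.12² × 0.112 / (4×255) = 0.00186386 mm³ per gray-sum
row 0: Σ corner-gray over 11 cells = 5652  → 10.5345
row 1: Σ corner-gray over 11 cells = 6145  → 11.4534
row 2: Σ corner-gray over 11 cells = 5848  → 10.8998
row 3: Σ corner-gray over 11 cells = 4774  → 8.8980
row 4: Σ corner-gray over 11 cells = 5071  → 9.4516
row 5: Σ corner-gray over 11 cells = 5726  → 10.6724
Σ rows: total corner-gray = 33216  → 61.9098 mm³


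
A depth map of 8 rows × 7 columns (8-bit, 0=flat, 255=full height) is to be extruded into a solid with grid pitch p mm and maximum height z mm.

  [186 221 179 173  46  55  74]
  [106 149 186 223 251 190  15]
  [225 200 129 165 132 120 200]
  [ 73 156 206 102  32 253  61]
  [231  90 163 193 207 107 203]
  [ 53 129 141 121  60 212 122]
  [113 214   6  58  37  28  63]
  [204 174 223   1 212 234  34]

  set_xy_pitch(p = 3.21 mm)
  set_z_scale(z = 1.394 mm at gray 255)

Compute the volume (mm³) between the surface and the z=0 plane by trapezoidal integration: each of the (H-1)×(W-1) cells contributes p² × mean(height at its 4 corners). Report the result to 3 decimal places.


330.990

height_mm = gray/255 × 1.394; cell vol = 3.21² × mean(4 corners)
unit = 3.21² × 1.394 / (4×255) = 0.0140823 mm³ per gray-sum
row 0: Σ corner-gray over 6 cells = 3727  → 52.4846
row 1: Σ corner-gray over 6 cells = 4036  → 56.8360
row 2: Σ corner-gray over 6 cells = 3549  → 49.9780
row 3: Σ corner-gray over 6 cells = 3586  → 50.4990
row 4: Σ corner-gray over 6 cells = 3455  → 48.6542
row 5: Σ corner-gray over 6 cells = 2363  → 33.2764
row 6: Σ corner-gray over 6 cells = 2788  → 39.2614
Σ rows: total corner-gray = 23504  → 330.9897 mm³


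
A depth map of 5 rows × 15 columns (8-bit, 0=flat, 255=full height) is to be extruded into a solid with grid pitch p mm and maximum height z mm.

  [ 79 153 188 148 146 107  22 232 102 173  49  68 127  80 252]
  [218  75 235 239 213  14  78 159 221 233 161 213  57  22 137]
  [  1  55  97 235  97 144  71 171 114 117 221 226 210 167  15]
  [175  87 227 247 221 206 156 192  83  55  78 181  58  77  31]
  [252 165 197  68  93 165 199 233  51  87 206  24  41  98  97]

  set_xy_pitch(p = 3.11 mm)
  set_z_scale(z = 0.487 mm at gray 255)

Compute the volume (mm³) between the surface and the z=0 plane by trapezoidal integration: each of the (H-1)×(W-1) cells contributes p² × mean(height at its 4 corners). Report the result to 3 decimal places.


height_mm = gray/255 × 0.487; cell vol = 3.11² × mean(4 corners)
unit = 3.11² × 0.487 / (4×255) = 0.00461795 mm³ per gray-sum
row 0: Σ corner-gray over 14 cells = 7716  → 35.6321
row 1: Σ corner-gray over 14 cells = 8061  → 37.2253
row 2: Σ corner-gray over 14 cells = 7808  → 36.0570
row 3: Σ corner-gray over 14 cells = 7545  → 34.8425
Σ rows: total corner-gray = 31130  → 143.7569 mm³

143.757


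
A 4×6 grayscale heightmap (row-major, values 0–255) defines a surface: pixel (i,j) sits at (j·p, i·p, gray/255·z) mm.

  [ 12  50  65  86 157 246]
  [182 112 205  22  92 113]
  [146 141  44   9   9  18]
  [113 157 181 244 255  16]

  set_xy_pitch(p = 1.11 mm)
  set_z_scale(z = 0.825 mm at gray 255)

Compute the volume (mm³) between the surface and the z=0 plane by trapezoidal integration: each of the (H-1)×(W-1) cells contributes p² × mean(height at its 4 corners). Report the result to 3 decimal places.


height_mm = gray/255 × 0.825; cell vol = 1.11² × mean(4 corners)
unit = 1.11² × 0.825 / (4×255) = 0.000996551 mm³ per gray-sum
row 0: Σ corner-gray over 5 cells = 2131  → 2.1237
row 1: Σ corner-gray over 5 cells = 1727  → 1.7210
row 2: Σ corner-gray over 5 cells = 2373  → 2.3648
Σ rows: total corner-gray = 6231  → 6.2095 mm³

6.210


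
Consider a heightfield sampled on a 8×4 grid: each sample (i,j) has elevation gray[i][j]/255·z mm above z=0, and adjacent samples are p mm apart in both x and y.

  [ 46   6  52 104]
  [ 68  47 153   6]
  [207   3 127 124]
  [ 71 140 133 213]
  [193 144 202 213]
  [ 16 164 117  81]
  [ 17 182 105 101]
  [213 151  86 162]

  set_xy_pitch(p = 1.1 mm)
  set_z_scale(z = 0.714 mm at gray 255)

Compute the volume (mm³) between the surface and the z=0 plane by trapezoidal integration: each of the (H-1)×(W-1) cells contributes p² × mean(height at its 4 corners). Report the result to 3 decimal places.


height_mm = gray/255 × 0.714; cell vol = 1.1² × mean(4 corners)
unit = 1.1² × 0.714 / (4×255) = 0.000847 mm³ per gray-sum
row 0: Σ corner-gray over 3 cells = 740  → 0.6268
row 1: Σ corner-gray over 3 cells = 1065  → 0.9021
row 2: Σ corner-gray over 3 cells = 1421  → 1.2036
row 3: Σ corner-gray over 3 cells = 1928  → 1.6330
row 4: Σ corner-gray over 3 cells = 1757  → 1.4882
row 5: Σ corner-gray over 3 cells = 1351  → 1.1443
row 6: Σ corner-gray over 3 cells = 1541  → 1.3052
Σ rows: total corner-gray = 9803  → 8.3031 mm³

8.303


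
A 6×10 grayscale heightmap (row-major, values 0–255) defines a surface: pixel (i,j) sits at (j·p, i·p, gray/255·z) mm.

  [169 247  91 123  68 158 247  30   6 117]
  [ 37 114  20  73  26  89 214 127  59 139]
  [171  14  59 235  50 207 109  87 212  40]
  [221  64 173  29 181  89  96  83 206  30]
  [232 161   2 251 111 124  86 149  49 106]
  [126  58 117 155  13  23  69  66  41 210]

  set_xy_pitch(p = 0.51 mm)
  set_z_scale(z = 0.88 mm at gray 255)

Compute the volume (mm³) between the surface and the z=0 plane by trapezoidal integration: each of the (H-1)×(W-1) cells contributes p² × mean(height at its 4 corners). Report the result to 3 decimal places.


4.442

height_mm = gray/255 × 0.88; cell vol = 0.51² × mean(4 corners)
unit = 0.51² × 0.88 / (4×255) = 0.0002244 mm³ per gray-sum
row 0: Σ corner-gray over 9 cells = 3846  → 0.8630
row 1: Σ corner-gray over 9 cells = 3777  → 0.8476
row 2: Σ corner-gray over 9 cells = 4250  → 0.9537
row 3: Σ corner-gray over 9 cells = 4297  → 0.9642
row 4: Σ corner-gray over 9 cells = 3624  → 0.8132
Σ rows: total corner-gray = 19794  → 4.4418 mm³


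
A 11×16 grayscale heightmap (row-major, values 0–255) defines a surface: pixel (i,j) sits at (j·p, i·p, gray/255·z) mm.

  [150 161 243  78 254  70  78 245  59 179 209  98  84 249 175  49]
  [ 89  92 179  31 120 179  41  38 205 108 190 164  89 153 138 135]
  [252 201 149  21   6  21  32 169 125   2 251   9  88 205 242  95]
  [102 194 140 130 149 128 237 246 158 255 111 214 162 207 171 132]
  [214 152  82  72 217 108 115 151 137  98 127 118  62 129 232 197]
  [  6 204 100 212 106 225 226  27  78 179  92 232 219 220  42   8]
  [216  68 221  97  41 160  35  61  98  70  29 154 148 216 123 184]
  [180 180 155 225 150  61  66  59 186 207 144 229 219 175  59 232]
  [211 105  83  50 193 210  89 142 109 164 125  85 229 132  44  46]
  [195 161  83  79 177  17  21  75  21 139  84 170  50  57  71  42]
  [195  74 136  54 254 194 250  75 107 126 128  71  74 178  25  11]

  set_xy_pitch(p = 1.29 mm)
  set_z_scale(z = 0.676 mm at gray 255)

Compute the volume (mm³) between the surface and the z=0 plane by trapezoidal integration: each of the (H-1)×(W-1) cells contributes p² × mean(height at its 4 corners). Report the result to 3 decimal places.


86.669

height_mm = gray/255 × 0.676; cell vol = 1.29² × mean(4 corners)
unit = 1.29² × 0.676 / (4×255) = 0.00110287 mm³ per gray-sum
row 0: Σ corner-gray over 15 cells = 8241  → 9.0888
row 1: Σ corner-gray over 15 cells = 7067  → 7.7940
row 2: Σ corner-gray over 15 cells = 8627  → 9.5145
row 3: Σ corner-gray over 15 cells = 9249  → 10.2005
row 4: Σ corner-gray over 15 cells = 8349  → 9.2079
row 5: Σ corner-gray over 15 cells = 7780  → 8.5804
row 6: Σ corner-gray over 15 cells = 8084  → 8.9156
row 7: Σ corner-gray over 15 cells = 8419  → 9.2851
row 8: Σ corner-gray over 15 cells = 6424  → 7.0849
row 9: Σ corner-gray over 15 cells = 6345  → 6.9977
Σ rows: total corner-gray = 78585  → 86.6694 mm³


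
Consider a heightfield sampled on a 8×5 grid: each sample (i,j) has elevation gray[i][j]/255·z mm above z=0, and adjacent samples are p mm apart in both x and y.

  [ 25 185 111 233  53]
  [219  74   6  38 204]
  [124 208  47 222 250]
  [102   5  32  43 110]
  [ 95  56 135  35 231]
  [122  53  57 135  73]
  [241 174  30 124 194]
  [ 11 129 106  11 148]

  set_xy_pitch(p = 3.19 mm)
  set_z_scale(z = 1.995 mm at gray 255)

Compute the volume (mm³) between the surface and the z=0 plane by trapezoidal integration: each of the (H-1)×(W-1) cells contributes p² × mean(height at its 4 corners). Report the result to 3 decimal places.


231.136

height_mm = gray/255 × 1.995; cell vol = 3.19² × mean(4 corners)
unit = 3.19² × 1.995 / (4×255) = 0.0199033 mm³ per gray-sum
row 0: Σ corner-gray over 4 cells = 1795  → 35.7263
row 1: Σ corner-gray over 4 cells = 1987  → 39.5478
row 2: Σ corner-gray over 4 cells = 1700  → 33.8355
row 3: Σ corner-gray over 4 cells = 1150  → 22.8887
row 4: Σ corner-gray over 4 cells = 1463  → 29.1185
row 5: Σ corner-gray over 4 cells = 1776  → 35.3482
row 6: Σ corner-gray over 4 cells = 1742  → 34.6715
Σ rows: total corner-gray = 11613  → 231.1365 mm³


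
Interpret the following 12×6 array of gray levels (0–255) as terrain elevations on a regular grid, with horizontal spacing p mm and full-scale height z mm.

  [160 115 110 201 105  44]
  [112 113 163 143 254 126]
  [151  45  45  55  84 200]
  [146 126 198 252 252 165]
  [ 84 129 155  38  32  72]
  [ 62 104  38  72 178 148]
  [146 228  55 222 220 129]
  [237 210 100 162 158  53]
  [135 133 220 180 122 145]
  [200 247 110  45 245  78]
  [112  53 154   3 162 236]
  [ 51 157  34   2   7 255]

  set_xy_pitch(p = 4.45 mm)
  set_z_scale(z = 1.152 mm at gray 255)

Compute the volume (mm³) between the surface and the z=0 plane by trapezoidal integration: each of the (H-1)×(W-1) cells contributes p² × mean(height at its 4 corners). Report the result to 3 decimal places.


height_mm = gray/255 × 1.152; cell vol = 4.45² × mean(4 corners)
unit = 4.45² × 1.152 / (4×255) = 0.0223652 mm³ per gray-sum
row 0: Σ corner-gray over 5 cells = 2850  → 63.7408
row 1: Σ corner-gray over 5 cells = 2393  → 53.5199
row 2: Σ corner-gray over 5 cells = 2776  → 62.0857
row 3: Σ corner-gray over 5 cells = 2831  → 63.3158
row 4: Σ corner-gray over 5 cells = 1858  → 41.5545
row 5: Σ corner-gray over 5 cells = 2719  → 60.8109
row 6: Σ corner-gray over 5 cells = 3275  → 73.2460
row 7: Σ corner-gray over 5 cells = 3140  → 70.2267
row 8: Σ corner-gray over 5 cells = 3162  → 70.7187
row 9: Σ corner-gray over 5 cells = 2664  → 59.5808
row 10: Σ corner-gray over 5 cells = 1798  → 40.2126
Σ rows: total corner-gray = 29466  → 659.0123 mm³

659.012


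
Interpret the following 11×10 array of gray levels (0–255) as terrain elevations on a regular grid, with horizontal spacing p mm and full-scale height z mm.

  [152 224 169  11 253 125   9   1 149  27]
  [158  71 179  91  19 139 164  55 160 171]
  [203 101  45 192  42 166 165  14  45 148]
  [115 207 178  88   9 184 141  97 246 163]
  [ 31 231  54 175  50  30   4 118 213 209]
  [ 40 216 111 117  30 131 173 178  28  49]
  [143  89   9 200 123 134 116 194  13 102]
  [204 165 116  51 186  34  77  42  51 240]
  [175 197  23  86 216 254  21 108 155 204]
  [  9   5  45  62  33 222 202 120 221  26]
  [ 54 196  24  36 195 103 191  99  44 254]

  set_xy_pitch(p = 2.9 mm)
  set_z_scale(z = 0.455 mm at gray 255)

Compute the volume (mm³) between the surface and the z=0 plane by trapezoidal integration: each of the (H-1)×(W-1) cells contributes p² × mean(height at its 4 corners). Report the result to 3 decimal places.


156.937

height_mm = gray/255 × 0.455; cell vol = 2.9² × mean(4 corners)
unit = 2.9² × 0.455 / (4×255) = 0.00375152 mm³ per gray-sum
row 0: Σ corner-gray over 9 cells = 4146  → 15.5538
row 1: Σ corner-gray over 9 cells = 3976  → 14.9160
row 2: Σ corner-gray over 9 cells = 4469  → 16.7655
row 3: Σ corner-gray over 9 cells = 4568  → 17.1369
row 4: Σ corner-gray over 9 cells = 4047  → 15.1824
row 5: Σ corner-gray over 9 cells = 4058  → 15.2237
row 6: Σ corner-gray over 9 cells = 3889  → 14.5897
row 7: Σ corner-gray over 9 cells = 4387  → 16.4579
row 8: Σ corner-gray over 9 cells = 4354  → 16.3341
row 9: Σ corner-gray over 9 cells = 3939  → 14.7772
Σ rows: total corner-gray = 41833  → 156.9373 mm³


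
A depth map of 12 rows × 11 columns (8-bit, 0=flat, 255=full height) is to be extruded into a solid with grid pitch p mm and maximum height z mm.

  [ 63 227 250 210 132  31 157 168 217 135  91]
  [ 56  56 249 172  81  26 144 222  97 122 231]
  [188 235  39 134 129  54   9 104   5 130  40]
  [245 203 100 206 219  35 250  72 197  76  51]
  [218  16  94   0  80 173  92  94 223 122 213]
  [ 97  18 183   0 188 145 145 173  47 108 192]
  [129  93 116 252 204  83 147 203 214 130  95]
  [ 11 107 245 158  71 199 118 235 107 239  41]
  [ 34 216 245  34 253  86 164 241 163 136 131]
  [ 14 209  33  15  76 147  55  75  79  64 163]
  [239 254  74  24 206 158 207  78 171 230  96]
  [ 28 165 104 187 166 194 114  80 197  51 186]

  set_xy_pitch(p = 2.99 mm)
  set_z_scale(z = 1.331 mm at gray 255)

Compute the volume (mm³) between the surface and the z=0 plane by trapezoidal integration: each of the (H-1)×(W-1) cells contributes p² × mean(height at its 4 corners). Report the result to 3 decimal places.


681.642

height_mm = gray/255 × 1.331; cell vol = 2.99² × mean(4 corners)
unit = 2.99² × 1.331 / (4×255) = 0.011666 mm³ per gray-sum
row 0: Σ corner-gray over 10 cells = 5833  → 68.0475
row 1: Σ corner-gray over 10 cells = 4531  → 52.8584
row 2: Σ corner-gray over 10 cells = 4918  → 57.3732
row 3: Σ corner-gray over 10 cells = 5231  → 61.0246
row 4: Σ corner-gray over 10 cells = 4522  → 52.7534
row 5: Σ corner-gray over 10 cells = 5411  → 63.1245
row 6: Σ corner-gray over 10 cells = 6118  → 71.3723
row 7: Σ corner-gray over 10 cells = 6251  → 72.9239
row 8: Σ corner-gray over 10 cells = 4924  → 57.4432
row 9: Σ corner-gray over 10 cells = 4822  → 56.2532
row 10: Σ corner-gray over 10 cells = 5869  → 68.4675
Σ rows: total corner-gray = 58430  → 681.6417 mm³


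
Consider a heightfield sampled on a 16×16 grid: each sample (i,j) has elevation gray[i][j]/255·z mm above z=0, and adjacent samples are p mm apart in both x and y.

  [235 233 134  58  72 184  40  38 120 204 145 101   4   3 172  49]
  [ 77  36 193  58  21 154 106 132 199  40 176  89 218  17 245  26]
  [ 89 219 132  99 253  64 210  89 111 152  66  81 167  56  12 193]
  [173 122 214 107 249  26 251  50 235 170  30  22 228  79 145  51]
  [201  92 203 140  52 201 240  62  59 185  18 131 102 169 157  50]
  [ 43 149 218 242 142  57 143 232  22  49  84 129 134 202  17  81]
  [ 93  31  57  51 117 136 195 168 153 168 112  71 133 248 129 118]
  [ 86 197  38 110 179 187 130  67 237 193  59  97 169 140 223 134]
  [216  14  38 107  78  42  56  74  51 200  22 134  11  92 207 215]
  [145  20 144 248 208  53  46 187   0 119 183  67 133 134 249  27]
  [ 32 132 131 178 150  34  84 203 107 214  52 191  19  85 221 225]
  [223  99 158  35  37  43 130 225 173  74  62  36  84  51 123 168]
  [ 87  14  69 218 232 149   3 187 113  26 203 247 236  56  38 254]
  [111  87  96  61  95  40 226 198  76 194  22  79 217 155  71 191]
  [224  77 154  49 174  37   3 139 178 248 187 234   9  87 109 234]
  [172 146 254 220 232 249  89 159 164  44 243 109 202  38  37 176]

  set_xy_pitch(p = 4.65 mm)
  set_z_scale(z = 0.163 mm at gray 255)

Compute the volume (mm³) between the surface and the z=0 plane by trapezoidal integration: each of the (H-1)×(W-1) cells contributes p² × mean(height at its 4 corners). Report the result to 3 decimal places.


height_mm = gray/255 × 0.163; cell vol = 4.65² × mean(4 corners)
unit = 4.65² × 0.163 / (4×255) = 0.00345536 mm³ per gray-sum
row 0: Σ corner-gray over 15 cells = 6771  → 23.3962
row 1: Σ corner-gray over 15 cells = 7175  → 24.7922
row 2: Σ corner-gray over 15 cells = 7784  → 26.8965
row 3: Σ corner-gray over 15 cells = 7953  → 27.4805
row 4: Σ corner-gray over 15 cells = 7637  → 26.3886
row 5: Σ corner-gray over 15 cells = 7513  → 25.9601
row 6: Σ corner-gray over 15 cells = 8021  → 27.7154
row 7: Σ corner-gray over 15 cells = 6955  → 24.0320
row 8: Σ corner-gray over 15 cells = 6437  → 22.2422
row 9: Σ corner-gray over 15 cells = 7613  → 26.3057
row 10: Σ corner-gray over 15 cells = 6910  → 23.8765
row 11: Σ corner-gray over 15 cells = 6974  → 24.0977
row 12: Σ corner-gray over 15 cells = 7459  → 25.7735
row 13: Σ corner-gray over 15 cells = 7364  → 25.4453
row 14: Σ corner-gray over 15 cells = 8548  → 29.5364
Σ rows: total corner-gray = 111114  → 383.9389 mm³

383.939
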